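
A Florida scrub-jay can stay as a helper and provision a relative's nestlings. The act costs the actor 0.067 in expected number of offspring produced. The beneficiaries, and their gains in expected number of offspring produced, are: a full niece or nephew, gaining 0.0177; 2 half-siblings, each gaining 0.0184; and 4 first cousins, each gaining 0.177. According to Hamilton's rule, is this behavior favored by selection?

Hamilton's rule: the trait is favored when the sum of r·B over every recipient exceeds the actor's cost C.
r to a full niece or nephew = 1/4 (full aunt/uncle↔niece/nephew: two paths of length 3 through the shared grandparent pair: r = 2·(1/2)^3 = 1/4).
r to a half-sibling = 1/4 (half-sibs share one parent — one path of length 2: r = (1/2)^2 = 1/4).
r to a first cousin = 1/8 (first cousins share one grandparent pair — two paths of length 4: r = 2·(1/2)^4 = 1/8).
Summing one r·B term per recipient: 1·0.25·0.0177 + 2·0.25·0.0184 + 4·0.125·0.177 = 0.102125.
0.102125 > 0.067: the indirect benefit exceeds the cost.

Yes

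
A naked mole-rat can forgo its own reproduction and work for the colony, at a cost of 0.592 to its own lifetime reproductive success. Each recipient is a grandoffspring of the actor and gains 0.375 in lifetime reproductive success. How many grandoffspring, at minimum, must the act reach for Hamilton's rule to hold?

7

r to a grandoffspring = 1/4 (two parent–offspring links: r = (1/2)^2 = 1/4).
Hamilton's rule: n·r·B > C  ⇒  n > C/(r·B) = 0.592/(0.25·0.375) = 6.315.
The smallest integer exceeding 6.315 is 7.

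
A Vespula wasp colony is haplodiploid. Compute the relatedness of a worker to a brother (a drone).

Her haploid brother carries none of their father's genes and a random half of their mother's genome; that half matches the maternal half of her own genome with probability 1/2: r = 1/2 · 1/2 = 1/4.

0.25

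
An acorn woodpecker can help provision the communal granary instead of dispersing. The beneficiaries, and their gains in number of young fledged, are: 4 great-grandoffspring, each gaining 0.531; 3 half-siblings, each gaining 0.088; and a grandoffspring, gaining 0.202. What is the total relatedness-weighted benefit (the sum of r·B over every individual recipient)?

r to a great-grandoffspring = 1/8 (three parent–offspring links: r = (1/2)^3 = 1/8).
r to a half-sibling = 1/4 (half-sibs share one parent — one path of length 2: r = (1/2)^2 = 1/4).
r to a grandoffspring = 0.25 (two parent–offspring links: r = (1/2)^2 = 1/4).
Summing one r·B term per recipient: 4·0.125·0.531 + 3·0.25·0.088 + 1·0.25·0.202 = 0.382.

0.382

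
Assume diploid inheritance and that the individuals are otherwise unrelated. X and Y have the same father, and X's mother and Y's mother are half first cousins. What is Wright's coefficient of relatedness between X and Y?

Relatedness sums over independent paths through distinct common ancestors.
X and Y are related in two ways: half-sibs through their shared father (r = 1/4) and half second cousins through their mothers (r = 1/64).
r = 1/4 + 1/64 = 0.265625.

0.265625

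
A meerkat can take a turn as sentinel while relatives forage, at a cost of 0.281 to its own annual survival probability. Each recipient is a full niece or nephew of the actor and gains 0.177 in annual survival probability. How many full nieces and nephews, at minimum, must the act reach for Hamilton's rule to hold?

7

r to a full niece or nephew = 0.25 (full aunt/uncle↔niece/nephew: two paths of length 3 through the shared grandparent pair: r = 2·(1/2)^3 = 1/4).
Hamilton's rule: n·r·B > C  ⇒  n > C/(r·B) = 0.281/(0.25·0.177) = 6.35.
The smallest integer exceeding 6.35 is 7.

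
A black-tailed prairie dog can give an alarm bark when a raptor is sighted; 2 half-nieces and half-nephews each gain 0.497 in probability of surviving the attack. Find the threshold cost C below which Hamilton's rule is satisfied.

0.12425

r to a half-niece or half-nephew = 1/8 (half-aunt/uncle↔niece/nephew: one path of length 3: r = (1/2)^3 = 1/8).
Hamilton's rule: n·r·B > C, so the trait is favored while C < n·r·B = 2·0.125·0.497 = 0.12425.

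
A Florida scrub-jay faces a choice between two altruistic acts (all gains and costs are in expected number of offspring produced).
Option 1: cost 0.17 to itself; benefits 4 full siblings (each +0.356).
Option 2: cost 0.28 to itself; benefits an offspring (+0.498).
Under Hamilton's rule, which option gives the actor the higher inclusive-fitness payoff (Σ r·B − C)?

Option 1

Option 1: r to a full sibling = 0.5.
Option 1: Σ r·B − C = (4·0.5·0.356) − 0.17 = 0.542.
Option 2: r to an offspring = 0.5.
Option 2: Σ r·B − C = (1·0.5·0.498) − 0.28 = -0.031.
Option 1 has the higher net inclusive-fitness payoff.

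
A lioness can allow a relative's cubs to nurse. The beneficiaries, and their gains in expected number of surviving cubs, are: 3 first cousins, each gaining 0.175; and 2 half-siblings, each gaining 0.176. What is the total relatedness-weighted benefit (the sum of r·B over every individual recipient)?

r to a first cousin = 0.125 (first cousins share one grandparent pair — two paths of length 4: r = 2·(1/2)^4 = 1/8).
r to a half-sibling = 1/4 (half-sibs share one parent — one path of length 2: r = (1/2)^2 = 1/4).
Summing one r·B term per recipient: 3·0.125·0.175 + 2·0.25·0.176 = 0.153625.

0.153625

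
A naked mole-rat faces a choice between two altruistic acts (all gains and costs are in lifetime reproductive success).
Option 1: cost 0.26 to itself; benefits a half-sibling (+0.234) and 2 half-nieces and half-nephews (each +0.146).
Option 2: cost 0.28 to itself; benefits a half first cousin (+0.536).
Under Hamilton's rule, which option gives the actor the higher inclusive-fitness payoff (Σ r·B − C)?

Option 1

Option 1: r to a half-sibling = 0.25.
Option 1: r to a half-niece or half-nephew = 0.125.
Option 1: Σ r·B − C = (1·0.25·0.234 + 2·0.125·0.146) − 0.26 = -0.165.
Option 2: r to a half first cousin = 0.0625.
Option 2: Σ r·B − C = (1·0.0625·0.536) − 0.28 = -0.2465.
Option 1 has the higher net inclusive-fitness payoff.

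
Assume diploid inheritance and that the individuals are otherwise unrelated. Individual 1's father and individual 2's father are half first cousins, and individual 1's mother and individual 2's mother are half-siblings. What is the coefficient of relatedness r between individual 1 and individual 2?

Independent pedigree routes through distinct common ancestors add.
Individual 1 and individual 2 are related in two ways: half second cousins through their fathers (r = 1/64) and half first cousins through their mothers (r = 1/16).
r = 1/64 + 1/16 = 5/64 = 0.078125.

0.078125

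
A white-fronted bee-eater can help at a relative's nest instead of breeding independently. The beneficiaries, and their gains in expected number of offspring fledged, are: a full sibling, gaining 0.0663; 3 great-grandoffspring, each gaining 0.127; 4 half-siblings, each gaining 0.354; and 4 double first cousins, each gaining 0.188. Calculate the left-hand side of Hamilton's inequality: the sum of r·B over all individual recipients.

r to a full sibling = 1/2 (full sibs share both parents — two paths of length 2: r = 2·(1/2)^2 = 1/2).
r to a great-grandoffspring = 0.125 (three parent–offspring links: r = (1/2)^3 = 1/8).
r to a half-sibling = 1/4 (half-sibs share one parent — one path of length 2: r = (1/2)^2 = 1/4).
r to a double first cousin = 0.25 (double first cousins share both grandparent pairs — four paths of length 4: r = 4·(1/2)^4 = 1/4).
Summing one r·B term per recipient: 1·0.5·0.0663 + 3·0.125·0.127 + 4·0.25·0.354 + 4·0.25·0.188 = 0.622775.

0.622775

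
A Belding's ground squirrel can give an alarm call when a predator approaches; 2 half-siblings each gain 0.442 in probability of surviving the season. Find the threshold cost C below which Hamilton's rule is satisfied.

r to a half-sibling = 1/4 (half-sibs share one parent — one path of length 2: r = (1/2)^2 = 1/4).
Hamilton's rule: n·r·B > C, so the trait is favored while C < n·r·B = 2·0.25·0.442 = 0.221.

0.221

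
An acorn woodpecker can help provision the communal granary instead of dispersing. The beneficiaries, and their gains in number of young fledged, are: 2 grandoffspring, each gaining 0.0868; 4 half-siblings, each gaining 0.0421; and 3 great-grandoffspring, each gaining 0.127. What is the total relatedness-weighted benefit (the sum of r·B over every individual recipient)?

r to a grandoffspring = 0.25 (two parent–offspring links: r = (1/2)^2 = 1/4).
r to a half-sibling = 0.25 (half-sibs share one parent — one path of length 2: r = (1/2)^2 = 1/4).
r to a great-grandoffspring = 0.125 (three parent–offspring links: r = (1/2)^3 = 1/8).
Summing one r·B term per recipient: 2·0.25·0.0868 + 4·0.25·0.0421 + 3·0.125·0.127 = 0.133125.

0.133125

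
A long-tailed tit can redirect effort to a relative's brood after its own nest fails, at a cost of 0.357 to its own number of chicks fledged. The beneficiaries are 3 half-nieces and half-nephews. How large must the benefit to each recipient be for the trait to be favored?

r to a half-niece or half-nephew = 0.125 (half-aunt/uncle↔niece/nephew: one path of length 3: r = (1/2)^3 = 1/8).
Hamilton's rule with n recipients of equal r: n·r·B > C, so B > C/(n·r) = 0.357/(3·0.125) = 0.952.

0.952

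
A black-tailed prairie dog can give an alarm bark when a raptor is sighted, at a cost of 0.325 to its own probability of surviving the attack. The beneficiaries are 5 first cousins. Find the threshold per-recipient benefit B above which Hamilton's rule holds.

0.52

r to a first cousin = 1/8 (first cousins share one grandparent pair — two paths of length 4: r = 2·(1/2)^4 = 1/8).
Hamilton's rule with n recipients of equal r: n·r·B > C, so B > C/(n·r) = 0.325/(5·0.125) = 0.52.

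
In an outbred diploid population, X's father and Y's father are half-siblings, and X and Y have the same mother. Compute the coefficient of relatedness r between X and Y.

Relatedness sums over independent paths through distinct common ancestors.
X and Y are related in two ways: half first cousins through their fathers (r = 1/16) and half-sibs through their shared mother (r = 1/4).
r = 1/16 + 1/4 = 0.3125.

0.3125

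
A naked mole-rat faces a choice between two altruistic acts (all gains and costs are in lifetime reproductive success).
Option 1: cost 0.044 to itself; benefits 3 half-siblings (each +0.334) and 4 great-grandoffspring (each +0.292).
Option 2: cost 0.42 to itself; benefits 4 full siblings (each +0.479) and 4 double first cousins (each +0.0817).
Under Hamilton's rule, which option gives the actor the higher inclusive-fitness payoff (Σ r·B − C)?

Option 1: r to a half-sibling = 0.25.
Option 1: r to a great-grandoffspring = 0.125.
Option 1: Σ r·B − C = (3·0.25·0.334 + 4·0.125·0.292) − 0.044 = 0.3525.
Option 2: r to a full sibling = 0.5.
Option 2: r to a double first cousin = 0.25.
Option 2: Σ r·B − C = (4·0.5·0.479 + 4·0.25·0.0817) − 0.42 = 0.6197.
Option 2 has the higher net inclusive-fitness payoff.

Option 2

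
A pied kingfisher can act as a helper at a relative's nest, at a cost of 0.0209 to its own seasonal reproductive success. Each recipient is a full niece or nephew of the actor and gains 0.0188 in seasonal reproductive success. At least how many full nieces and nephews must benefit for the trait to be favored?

r to a full niece or nephew = 0.25 (full aunt/uncle↔niece/nephew: two paths of length 3 through the shared grandparent pair: r = 2·(1/2)^3 = 1/4).
Hamilton's rule: n·r·B > C  ⇒  n > C/(r·B) = 0.0209/(0.25·0.0188) = 4.447.
The smallest integer exceeding 4.447 is 5.

5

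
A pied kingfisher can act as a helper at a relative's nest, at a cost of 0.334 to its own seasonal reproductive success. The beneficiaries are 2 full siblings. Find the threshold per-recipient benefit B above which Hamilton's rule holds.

r to a full sibling = 1/2 (full sibs share both parents — two paths of length 2: r = 2·(1/2)^2 = 1/2).
Hamilton's rule with n recipients of equal r: n·r·B > C, so B > C/(n·r) = 0.334/(2·0.5) = 0.334.

0.334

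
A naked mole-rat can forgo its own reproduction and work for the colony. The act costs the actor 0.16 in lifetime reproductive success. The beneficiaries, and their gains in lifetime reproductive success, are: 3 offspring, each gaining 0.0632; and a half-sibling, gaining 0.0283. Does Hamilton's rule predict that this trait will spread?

No

Hamilton's rule: the trait is favored when the sum of r·B over every recipient exceeds the actor's cost C.
r to an offspring = 1/2 (one parent–offspring link: r = (1/2)^1 = 1/2).
r to a half-sibling = 0.25 (half-sibs share one parent — one path of length 2: r = (1/2)^2 = 1/4).
Summing one r·B term per recipient: 3·0.5·0.0632 + 1·0.25·0.0283 = 0.101875.
0.101875 < 0.16: the indirect benefit is less than the cost.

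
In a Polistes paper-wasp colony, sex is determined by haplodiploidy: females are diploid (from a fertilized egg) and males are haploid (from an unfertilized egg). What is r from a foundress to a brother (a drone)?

0.25

Her haploid brother carries none of their father's genes and a random half of their mother's genome; that half matches the maternal half of her own genome with probability 1/2: r = 1/2 · 1/2 = 1/4.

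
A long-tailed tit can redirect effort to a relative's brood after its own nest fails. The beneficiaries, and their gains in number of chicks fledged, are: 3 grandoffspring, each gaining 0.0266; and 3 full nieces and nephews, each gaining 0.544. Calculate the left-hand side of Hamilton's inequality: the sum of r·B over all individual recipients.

0.42795

r to a grandoffspring = 0.25 (two parent–offspring links: r = (1/2)^2 = 1/4).
r to a full niece or nephew = 1/4 (full aunt/uncle↔niece/nephew: two paths of length 3 through the shared grandparent pair: r = 2·(1/2)^3 = 1/4).
Summing one r·B term per recipient: 3·0.25·0.0266 + 3·0.25·0.544 = 0.42795.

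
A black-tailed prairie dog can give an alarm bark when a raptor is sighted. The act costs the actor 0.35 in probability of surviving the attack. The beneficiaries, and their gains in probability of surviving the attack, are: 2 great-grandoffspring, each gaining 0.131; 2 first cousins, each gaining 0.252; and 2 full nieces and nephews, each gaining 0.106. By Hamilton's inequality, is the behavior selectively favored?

Hamilton's rule: the trait is favored when the sum of r·B over every recipient exceeds the actor's cost C.
r to a great-grandoffspring = 0.125 (three parent–offspring links: r = (1/2)^3 = 1/8).
r to a first cousin = 0.125 (first cousins share one grandparent pair — two paths of length 4: r = 2·(1/2)^4 = 1/8).
r to a full niece or nephew = 1/4 (full aunt/uncle↔niece/nephew: two paths of length 3 through the shared grandparent pair: r = 2·(1/2)^3 = 1/4).
Summing one r·B term per recipient: 2·0.125·0.131 + 2·0.125·0.252 + 2·0.25·0.106 = 0.14875.
0.14875 < 0.35: the indirect benefit is less than the cost.

No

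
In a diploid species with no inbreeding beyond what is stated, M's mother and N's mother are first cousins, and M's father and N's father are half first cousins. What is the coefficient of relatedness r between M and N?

Wright's path rule: contributions from independent ancestry routes add.
M and N are related in two ways: second cousins through their mothers (r = 1/32) and half second cousins through their fathers (r = 1/64).
r = 1/32 + 1/64 = 3/64 = 0.046875.

0.046875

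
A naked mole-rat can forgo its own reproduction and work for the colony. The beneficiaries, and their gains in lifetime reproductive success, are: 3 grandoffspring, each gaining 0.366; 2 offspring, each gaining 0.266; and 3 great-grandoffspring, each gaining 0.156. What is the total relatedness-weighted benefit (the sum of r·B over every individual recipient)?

0.599

r to a grandoffspring = 1/4 (two parent–offspring links: r = (1/2)^2 = 1/4).
r to an offspring = 0.5 (one parent–offspring link: r = (1/2)^1 = 1/2).
r to a great-grandoffspring = 1/8 (three parent–offspring links: r = (1/2)^3 = 1/8).
Summing one r·B term per recipient: 3·0.25·0.366 + 2·0.5·0.266 + 3·0.125·0.156 = 0.599.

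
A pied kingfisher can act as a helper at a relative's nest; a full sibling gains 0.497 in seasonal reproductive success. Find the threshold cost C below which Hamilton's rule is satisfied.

0.2485

r to a full sibling = 0.5 (full sibs share both parents — two paths of length 2: r = 2·(1/2)^2 = 1/2).
Hamilton's rule: n·r·B > C, so the trait is favored while C < n·r·B = 1·0.5·0.497 = 0.2485.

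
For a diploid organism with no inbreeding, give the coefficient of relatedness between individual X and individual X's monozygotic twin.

1

Each parent–offspring link contributes a factor of 1/2, and independent paths through distinct common ancestors add.
Monozygotic twins share every allele identical by descent: r = 1.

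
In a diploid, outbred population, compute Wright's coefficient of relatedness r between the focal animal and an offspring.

Each parent–offspring link contributes a factor of 1/2, and independent paths through distinct common ancestors add.
One parent–offspring link: r = (1/2)^1 = 1/2.

0.5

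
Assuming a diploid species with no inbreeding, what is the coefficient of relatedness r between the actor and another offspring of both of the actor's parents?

0.5

Each parent–offspring link contributes a factor of 1/2, and independent paths through distinct common ancestors add.
Full sibs share both parents — two paths of length 2: r = 2·(1/2)^2 = 1/2.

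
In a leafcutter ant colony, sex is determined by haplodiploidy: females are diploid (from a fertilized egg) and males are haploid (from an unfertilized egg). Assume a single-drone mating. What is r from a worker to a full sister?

0.75

Haplodiploid full sisters inherit their father's entire haploid genome identically (contributing 1/2) and on average half of their mother's contribution (1/2 · 1/2 = 1/4); r = 1/2 + 1/4 = 3/4.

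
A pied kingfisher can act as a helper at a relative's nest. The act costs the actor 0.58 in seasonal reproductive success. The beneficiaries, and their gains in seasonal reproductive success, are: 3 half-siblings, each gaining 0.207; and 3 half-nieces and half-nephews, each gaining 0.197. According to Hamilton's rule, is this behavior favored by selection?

No

Hamilton's rule: the trait is favored when the sum of r·B over every recipient exceeds the actor's cost C.
r to a half-sibling = 1/4 (half-sibs share one parent — one path of length 2: r = (1/2)^2 = 1/4).
r to a half-niece or half-nephew = 1/8 (half-aunt/uncle↔niece/nephew: one path of length 3: r = (1/2)^3 = 1/8).
Summing one r·B term per recipient: 3·0.25·0.207 + 3·0.125·0.197 = 0.229125.
0.229125 < 0.58: the indirect benefit is less than the cost.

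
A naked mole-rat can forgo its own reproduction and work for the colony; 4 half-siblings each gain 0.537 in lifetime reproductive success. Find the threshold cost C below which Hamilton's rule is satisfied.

0.537

r to a half-sibling = 1/4 (half-sibs share one parent — one path of length 2: r = (1/2)^2 = 1/4).
Hamilton's rule: n·r·B > C, so the trait is favored while C < n·r·B = 4·0.25·0.537 = 0.537.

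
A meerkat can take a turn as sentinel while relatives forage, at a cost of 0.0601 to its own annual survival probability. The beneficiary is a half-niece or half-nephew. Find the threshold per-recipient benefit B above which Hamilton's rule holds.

r to a half-niece or half-nephew = 1/8 (half-aunt/uncle↔niece/nephew: one path of length 3: r = (1/2)^3 = 1/8).
Hamilton's rule with n recipients of equal r: n·r·B > C, so B > C/(n·r) = 0.0601/(1·0.125) = 0.4808.

0.4808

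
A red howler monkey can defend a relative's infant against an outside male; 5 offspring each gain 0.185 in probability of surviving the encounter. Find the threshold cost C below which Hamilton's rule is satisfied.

r to an offspring = 1/2 (one parent–offspring link: r = (1/2)^1 = 1/2).
Hamilton's rule: n·r·B > C, so the trait is favored while C < n·r·B = 5·0.5·0.185 = 0.4625.

0.4625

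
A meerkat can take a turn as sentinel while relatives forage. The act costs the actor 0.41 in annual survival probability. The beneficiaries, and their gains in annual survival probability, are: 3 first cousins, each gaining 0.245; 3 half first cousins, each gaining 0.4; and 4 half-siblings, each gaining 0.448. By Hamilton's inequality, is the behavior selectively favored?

Yes

Hamilton's rule: the trait is favored when the sum of r·B over every recipient exceeds the actor's cost C.
r to a first cousin = 0.125 (first cousins share one grandparent pair — two paths of length 4: r = 2·(1/2)^4 = 1/8).
r to a half first cousin = 0.0625 (half first cousins share one grandparent — one path of length 4: r = (1/2)^4 = 1/16).
r to a half-sibling = 0.25 (half-sibs share one parent — one path of length 2: r = (1/2)^2 = 1/4).
Summing one r·B term per recipient: 3·0.125·0.245 + 3·0.0625·0.4 + 4·0.25·0.448 = 0.614875.
0.614875 > 0.41: the indirect benefit exceeds the cost.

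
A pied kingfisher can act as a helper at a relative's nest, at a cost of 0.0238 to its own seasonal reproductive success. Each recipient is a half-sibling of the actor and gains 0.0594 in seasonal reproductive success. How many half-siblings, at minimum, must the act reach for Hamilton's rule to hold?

2

r to a half-sibling = 0.25 (half-sibs share one parent — one path of length 2: r = (1/2)^2 = 1/4).
Hamilton's rule: n·r·B > C  ⇒  n > C/(r·B) = 0.0238/(0.25·0.0594) = 1.603.
The smallest integer exceeding 1.603 is 2.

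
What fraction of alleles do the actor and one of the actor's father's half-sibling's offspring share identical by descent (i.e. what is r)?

0.0625

Each parent–offspring link contributes a factor of 1/2, and independent paths through distinct common ancestors add.
Half first cousins share one grandparent — one path of length 4: r = (1/2)^4 = 1/16.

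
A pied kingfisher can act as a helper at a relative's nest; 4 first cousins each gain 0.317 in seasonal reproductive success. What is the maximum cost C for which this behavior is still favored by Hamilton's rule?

0.1585

r to a first cousin = 0.125 (first cousins share one grandparent pair — two paths of length 4: r = 2·(1/2)^4 = 1/8).
Hamilton's rule: n·r·B > C, so the trait is favored while C < n·r·B = 4·0.125·0.317 = 0.1585.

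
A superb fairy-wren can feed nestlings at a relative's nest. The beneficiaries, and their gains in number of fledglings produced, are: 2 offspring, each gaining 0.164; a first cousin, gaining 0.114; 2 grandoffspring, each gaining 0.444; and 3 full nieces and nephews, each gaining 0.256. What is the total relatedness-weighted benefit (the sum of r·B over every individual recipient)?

0.59225

r to an offspring = 0.5 (one parent–offspring link: r = (1/2)^1 = 1/2).
r to a first cousin = 0.125 (first cousins share one grandparent pair — two paths of length 4: r = 2·(1/2)^4 = 1/8).
r to a grandoffspring = 1/4 (two parent–offspring links: r = (1/2)^2 = 1/4).
r to a full niece or nephew = 1/4 (full aunt/uncle↔niece/nephew: two paths of length 3 through the shared grandparent pair: r = 2·(1/2)^3 = 1/4).
Summing one r·B term per recipient: 2·0.5·0.164 + 1·0.125·0.114 + 2·0.25·0.444 + 3·0.25·0.256 = 0.59225.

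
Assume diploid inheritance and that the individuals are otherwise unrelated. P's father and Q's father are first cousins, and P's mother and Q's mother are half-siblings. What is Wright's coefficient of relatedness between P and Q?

0.09375

With two independent routes of shared ancestry, r is the sum of the two contributions.
P and Q are related in two ways: second cousins through their fathers (r = 1/32) and half first cousins through their mothers (r = 1/16).
r = 1/32 + 1/16 = 0.09375.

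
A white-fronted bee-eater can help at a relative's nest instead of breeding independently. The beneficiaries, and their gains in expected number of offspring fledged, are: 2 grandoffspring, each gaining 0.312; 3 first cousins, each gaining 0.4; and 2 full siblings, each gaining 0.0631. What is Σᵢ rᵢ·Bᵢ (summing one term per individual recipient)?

0.3691

r to a grandoffspring = 1/4 (two parent–offspring links: r = (1/2)^2 = 1/4).
r to a first cousin = 0.125 (first cousins share one grandparent pair — two paths of length 4: r = 2·(1/2)^4 = 1/8).
r to a full sibling = 0.5 (full sibs share both parents — two paths of length 2: r = 2·(1/2)^2 = 1/2).
Summing one r·B term per recipient: 2·0.25·0.312 + 3·0.125·0.4 + 2·0.5·0.0631 = 0.3691.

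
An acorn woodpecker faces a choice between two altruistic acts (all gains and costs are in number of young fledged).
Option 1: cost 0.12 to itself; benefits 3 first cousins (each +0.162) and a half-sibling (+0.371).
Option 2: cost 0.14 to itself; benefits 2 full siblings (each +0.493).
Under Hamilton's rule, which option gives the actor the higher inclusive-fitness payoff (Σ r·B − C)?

Option 1: r to a first cousin = 0.125.
Option 1: r to a half-sibling = 0.25.
Option 1: Σ r·B − C = (3·0.125·0.162 + 1·0.25·0.371) − 0.12 = 0.0335.
Option 2: r to a full sibling = 0.5.
Option 2: Σ r·B − C = (2·0.5·0.493) − 0.14 = 0.353.
Option 2 has the higher net inclusive-fitness payoff.

Option 2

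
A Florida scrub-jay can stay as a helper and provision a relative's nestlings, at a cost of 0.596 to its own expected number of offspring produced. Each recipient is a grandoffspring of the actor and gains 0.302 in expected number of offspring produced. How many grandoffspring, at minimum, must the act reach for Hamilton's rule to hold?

r to a grandoffspring = 1/4 (two parent–offspring links: r = (1/2)^2 = 1/4).
Hamilton's rule: n·r·B > C  ⇒  n > C/(r·B) = 0.596/(0.25·0.302) = 7.894.
The smallest integer exceeding 7.894 is 8.

8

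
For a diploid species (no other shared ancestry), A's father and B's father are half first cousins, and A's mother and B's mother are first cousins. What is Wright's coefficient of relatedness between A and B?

Independent pedigree routes through distinct common ancestors add.
A and B are related in two ways: half second cousins through their fathers (r = 1/64) and second cousins through their mothers (r = 1/32).
r = 1/64 + 1/32 = 0.046875.

0.046875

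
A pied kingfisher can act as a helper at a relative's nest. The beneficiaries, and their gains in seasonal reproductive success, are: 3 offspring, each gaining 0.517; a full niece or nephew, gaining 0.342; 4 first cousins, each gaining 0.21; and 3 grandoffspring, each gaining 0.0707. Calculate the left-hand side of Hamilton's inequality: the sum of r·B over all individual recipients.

1.019025

r to an offspring = 1/2 (one parent–offspring link: r = (1/2)^1 = 1/2).
r to a full niece or nephew = 0.25 (full aunt/uncle↔niece/nephew: two paths of length 3 through the shared grandparent pair: r = 2·(1/2)^3 = 1/4).
r to a first cousin = 0.125 (first cousins share one grandparent pair — two paths of length 4: r = 2·(1/2)^4 = 1/8).
r to a grandoffspring = 1/4 (two parent–offspring links: r = (1/2)^2 = 1/4).
Summing one r·B term per recipient: 3·0.5·0.517 + 1·0.25·0.342 + 4·0.125·0.21 + 3·0.25·0.0707 = 1.019025.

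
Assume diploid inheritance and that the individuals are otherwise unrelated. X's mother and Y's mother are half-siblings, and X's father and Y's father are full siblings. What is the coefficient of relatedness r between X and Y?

0.1875

Independent pedigree routes through distinct common ancestors add.
X and Y are related in two ways: half first cousins through their mothers (r = 1/16) and first cousins through their fathers (r = 1/8).
r = 1/16 + 1/8 = 3/16 = 0.1875.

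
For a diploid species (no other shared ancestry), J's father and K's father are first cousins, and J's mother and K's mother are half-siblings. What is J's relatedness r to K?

Relatedness sums over independent paths through distinct common ancestors.
J and K are related in two ways: second cousins through their fathers (r = 1/32) and half first cousins through their mothers (r = 1/16).
r = 1/32 + 1/16 = 3/32 = 0.09375.

0.09375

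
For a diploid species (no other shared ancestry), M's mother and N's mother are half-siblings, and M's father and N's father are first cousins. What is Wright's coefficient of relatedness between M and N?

Independent pedigree routes through distinct common ancestors add.
M and N are related in two ways: half first cousins through their mothers (r = 1/16) and second cousins through their fathers (r = 1/32).
r = 1/16 + 1/32 = 3/32 = 0.09375.

0.09375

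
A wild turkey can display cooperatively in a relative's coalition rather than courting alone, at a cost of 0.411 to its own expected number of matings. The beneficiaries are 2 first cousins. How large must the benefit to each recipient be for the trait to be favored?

r to a first cousin = 1/8 (first cousins share one grandparent pair — two paths of length 4: r = 2·(1/2)^4 = 1/8).
Hamilton's rule with n recipients of equal r: n·r·B > C, so B > C/(n·r) = 0.411/(2·0.125) = 1.644.

1.644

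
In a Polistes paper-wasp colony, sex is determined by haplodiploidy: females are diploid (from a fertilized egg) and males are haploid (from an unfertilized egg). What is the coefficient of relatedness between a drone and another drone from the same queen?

Haploid brothers each carry a random half of the queen's diploid genome, so on average they share half: r = 1/2.

0.5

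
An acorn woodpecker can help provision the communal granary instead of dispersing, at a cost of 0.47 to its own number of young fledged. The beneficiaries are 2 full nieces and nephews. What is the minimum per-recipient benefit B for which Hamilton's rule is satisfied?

0.94

r to a full niece or nephew = 0.25 (full aunt/uncle↔niece/nephew: two paths of length 3 through the shared grandparent pair: r = 2·(1/2)^3 = 1/4).
Hamilton's rule with n recipients of equal r: n·r·B > C, so B > C/(n·r) = 0.47/(2·0.25) = 0.94.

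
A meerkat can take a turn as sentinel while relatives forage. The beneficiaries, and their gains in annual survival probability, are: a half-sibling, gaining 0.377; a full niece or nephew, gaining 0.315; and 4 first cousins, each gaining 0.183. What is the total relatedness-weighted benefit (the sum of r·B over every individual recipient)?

0.2645

r to a half-sibling = 1/4 (half-sibs share one parent — one path of length 2: r = (1/2)^2 = 1/4).
r to a full niece or nephew = 1/4 (full aunt/uncle↔niece/nephew: two paths of length 3 through the shared grandparent pair: r = 2·(1/2)^3 = 1/4).
r to a first cousin = 1/8 (first cousins share one grandparent pair — two paths of length 4: r = 2·(1/2)^4 = 1/8).
Summing one r·B term per recipient: 1·0.25·0.377 + 1·0.25·0.315 + 4·0.125·0.183 = 0.2645.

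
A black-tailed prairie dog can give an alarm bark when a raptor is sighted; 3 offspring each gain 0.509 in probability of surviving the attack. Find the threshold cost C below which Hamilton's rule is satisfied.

0.7635

r to an offspring = 0.5 (one parent–offspring link: r = (1/2)^1 = 1/2).
Hamilton's rule: n·r·B > C, so the trait is favored while C < n·r·B = 3·0.5·0.509 = 0.7635.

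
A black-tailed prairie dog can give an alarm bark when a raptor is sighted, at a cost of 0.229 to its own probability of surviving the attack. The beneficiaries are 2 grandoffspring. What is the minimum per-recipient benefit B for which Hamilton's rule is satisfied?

0.458

r to a grandoffspring = 0.25 (two parent–offspring links: r = (1/2)^2 = 1/4).
Hamilton's rule with n recipients of equal r: n·r·B > C, so B > C/(n·r) = 0.229/(2·0.25) = 0.458.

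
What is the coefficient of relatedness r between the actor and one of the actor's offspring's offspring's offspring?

0.125

Each parent–offspring link contributes a factor of 1/2, and independent paths through distinct common ancestors add.
Three parent–offspring links: r = (1/2)^3 = 1/8.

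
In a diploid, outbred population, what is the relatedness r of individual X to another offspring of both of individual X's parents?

0.5

Each parent–offspring link contributes a factor of 1/2, and independent paths through distinct common ancestors add.
Full sibs share both parents — two paths of length 2: r = 2·(1/2)^2 = 1/2.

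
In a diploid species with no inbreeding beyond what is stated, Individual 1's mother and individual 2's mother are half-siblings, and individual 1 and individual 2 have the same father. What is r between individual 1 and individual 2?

Relatedness sums over independent paths through distinct common ancestors.
Individual 1 and individual 2 are related in two ways: half first cousins through their mothers (r = 1/16) and half-sibs through their shared father (r = 1/4).
r = 1/16 + 1/4 = 0.3125.

0.3125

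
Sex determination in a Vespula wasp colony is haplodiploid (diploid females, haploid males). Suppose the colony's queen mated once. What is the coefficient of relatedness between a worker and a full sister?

Haplodiploid full sisters inherit their father's entire haploid genome identically (contributing 1/2) and on average half of their mother's contribution (1/2 · 1/2 = 1/4); r = 1/2 + 1/4 = 3/4.

0.75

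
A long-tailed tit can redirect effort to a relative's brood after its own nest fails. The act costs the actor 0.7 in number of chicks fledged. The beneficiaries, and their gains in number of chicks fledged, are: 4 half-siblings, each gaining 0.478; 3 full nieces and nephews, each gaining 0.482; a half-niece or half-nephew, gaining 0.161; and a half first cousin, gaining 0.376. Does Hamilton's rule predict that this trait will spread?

Yes

Hamilton's rule: the trait is favored when the sum of r·B over every recipient exceeds the actor's cost C.
r to a half-sibling = 0.25 (half-sibs share one parent — one path of length 2: r = (1/2)^2 = 1/4).
r to a full niece or nephew = 1/4 (full aunt/uncle↔niece/nephew: two paths of length 3 through the shared grandparent pair: r = 2·(1/2)^3 = 1/4).
r to a half-niece or half-nephew = 0.125 (half-aunt/uncle↔niece/nephew: one path of length 3: r = (1/2)^3 = 1/8).
r to a half first cousin = 1/16 (half first cousins share one grandparent — one path of length 4: r = (1/2)^4 = 1/16).
Summing one r·B term per recipient: 4·0.25·0.478 + 3·0.25·0.482 + 1·0.125·0.161 + 1·0.0625·0.376 = 0.883125.
0.883125 > 0.7: the indirect benefit exceeds the cost.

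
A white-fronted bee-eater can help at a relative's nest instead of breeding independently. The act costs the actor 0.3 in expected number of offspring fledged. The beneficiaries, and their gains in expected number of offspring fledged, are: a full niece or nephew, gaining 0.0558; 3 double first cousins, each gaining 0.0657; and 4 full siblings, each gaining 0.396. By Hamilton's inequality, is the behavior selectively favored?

Yes

Hamilton's rule: the trait is favored when the sum of r·B over every recipient exceeds the actor's cost C.
r to a full niece or nephew = 1/4 (full aunt/uncle↔niece/nephew: two paths of length 3 through the shared grandparent pair: r = 2·(1/2)^3 = 1/4).
r to a double first cousin = 1/4 (double first cousins share both grandparent pairs — four paths of length 4: r = 4·(1/2)^4 = 1/4).
r to a full sibling = 1/2 (full sibs share both parents — two paths of length 2: r = 2·(1/2)^2 = 1/2).
Summing one r·B term per recipient: 1·0.25·0.0558 + 3·0.25·0.0657 + 4·0.5·0.396 = 0.855225.
0.855225 > 0.3: the indirect benefit exceeds the cost.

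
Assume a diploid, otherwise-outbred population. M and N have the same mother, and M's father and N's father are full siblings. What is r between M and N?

Wright's path rule: contributions from independent ancestry routes add.
M and N are related in two ways: half-sibs through their shared mother (r = 1/4) and first cousins through their fathers (r = 1/8).
r = 1/4 + 1/8 = 3/8 = 0.375.

0.375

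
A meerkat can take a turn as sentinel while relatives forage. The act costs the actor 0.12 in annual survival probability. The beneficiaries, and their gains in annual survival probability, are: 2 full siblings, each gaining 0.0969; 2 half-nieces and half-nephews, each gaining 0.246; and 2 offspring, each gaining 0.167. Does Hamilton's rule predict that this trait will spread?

Hamilton's rule: the trait is favored when the sum of r·B over every recipient exceeds the actor's cost C.
r to a full sibling = 1/2 (full sibs share both parents — two paths of length 2: r = 2·(1/2)^2 = 1/2).
r to a half-niece or half-nephew = 0.125 (half-aunt/uncle↔niece/nephew: one path of length 3: r = (1/2)^3 = 1/8).
r to an offspring = 1/2 (one parent–offspring link: r = (1/2)^1 = 1/2).
Summing one r·B term per recipient: 2·0.5·0.0969 + 2·0.125·0.246 + 2·0.5·0.167 = 0.3254.
0.3254 > 0.12: the indirect benefit exceeds the cost.

Yes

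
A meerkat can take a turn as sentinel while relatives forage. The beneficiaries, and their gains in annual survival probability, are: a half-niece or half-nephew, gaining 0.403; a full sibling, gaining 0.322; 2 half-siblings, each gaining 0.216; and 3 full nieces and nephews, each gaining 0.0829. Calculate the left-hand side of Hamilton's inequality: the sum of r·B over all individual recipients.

0.38155

r to a half-niece or half-nephew = 0.125 (half-aunt/uncle↔niece/nephew: one path of length 3: r = (1/2)^3 = 1/8).
r to a full sibling = 0.5 (full sibs share both parents — two paths of length 2: r = 2·(1/2)^2 = 1/2).
r to a half-sibling = 0.25 (half-sibs share one parent — one path of length 2: r = (1/2)^2 = 1/4).
r to a full niece or nephew = 0.25 (full aunt/uncle↔niece/nephew: two paths of length 3 through the shared grandparent pair: r = 2·(1/2)^3 = 1/4).
Summing one r·B term per recipient: 1·0.125·0.403 + 1·0.5·0.322 + 2·0.25·0.216 + 3·0.25·0.0829 = 0.38155.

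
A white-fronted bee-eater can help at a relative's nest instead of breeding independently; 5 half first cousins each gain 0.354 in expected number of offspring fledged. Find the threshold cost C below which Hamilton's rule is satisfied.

0.110625

r to a half first cousin = 1/16 (half first cousins share one grandparent — one path of length 4: r = (1/2)^4 = 1/16).
Hamilton's rule: n·r·B > C, so the trait is favored while C < n·r·B = 5·0.0625·0.354 = 0.110625.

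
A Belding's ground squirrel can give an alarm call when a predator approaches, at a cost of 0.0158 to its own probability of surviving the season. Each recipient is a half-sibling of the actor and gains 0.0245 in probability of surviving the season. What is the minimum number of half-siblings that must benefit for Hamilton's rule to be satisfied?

3

r to a half-sibling = 1/4 (half-sibs share one parent — one path of length 2: r = (1/2)^2 = 1/4).
Hamilton's rule: n·r·B > C  ⇒  n > C/(r·B) = 0.0158/(0.25·0.0245) = 2.58.
The smallest integer exceeding 2.58 is 3.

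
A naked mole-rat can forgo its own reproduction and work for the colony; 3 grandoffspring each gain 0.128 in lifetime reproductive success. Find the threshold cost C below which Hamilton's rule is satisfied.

r to a grandoffspring = 0.25 (two parent–offspring links: r = (1/2)^2 = 1/4).
Hamilton's rule: n·r·B > C, so the trait is favored while C < n·r·B = 3·0.25·0.128 = 0.096.

0.096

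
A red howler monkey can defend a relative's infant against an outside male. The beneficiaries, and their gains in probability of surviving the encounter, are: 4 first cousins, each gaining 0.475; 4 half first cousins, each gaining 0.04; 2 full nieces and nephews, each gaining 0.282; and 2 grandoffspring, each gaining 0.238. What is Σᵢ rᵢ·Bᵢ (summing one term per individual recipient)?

r to a first cousin = 1/8 (first cousins share one grandparent pair — two paths of length 4: r = 2·(1/2)^4 = 1/8).
r to a half first cousin = 1/16 (half first cousins share one grandparent — one path of length 4: r = (1/2)^4 = 1/16).
r to a full niece or nephew = 1/4 (full aunt/uncle↔niece/nephew: two paths of length 3 through the shared grandparent pair: r = 2·(1/2)^3 = 1/4).
r to a grandoffspring = 1/4 (two parent–offspring links: r = (1/2)^2 = 1/4).
Summing one r·B term per recipient: 4·0.125·0.475 + 4·0.0625·0.04 + 2·0.25·0.282 + 2·0.25·0.238 = 0.5075.

0.5075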